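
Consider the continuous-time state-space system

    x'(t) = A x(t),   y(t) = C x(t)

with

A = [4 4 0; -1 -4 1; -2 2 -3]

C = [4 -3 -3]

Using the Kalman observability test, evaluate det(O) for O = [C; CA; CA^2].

CA = [[25, 22, 6]]
CA^2 = [[66, 24, 4]]
Observability matrix O = [C; CA; CA^2] = [[4, -3, -3], [25, 22, 6], [66, 24, 4]]
Expanding along the first row, det(O) = 4·(22·4 - 6·24) - (-3)·(25·4 - 6·66) + (-3)·(25·24 - 22·66) = 4·(-56) - (-3)·(-296) + (-3)·(-852) = 1444
Since det(O) ≠ 0, rank(O) = 3 and the system is completely observable.

1444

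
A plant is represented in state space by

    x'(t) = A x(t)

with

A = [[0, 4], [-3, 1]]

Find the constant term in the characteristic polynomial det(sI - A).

12

For a 2×2 matrix, det(sI - A) = s^2 - (tr A)s + det A.
tr A = 1, det A = 12.
So p(s) = s^2 - s + 12.
The constant term is 12.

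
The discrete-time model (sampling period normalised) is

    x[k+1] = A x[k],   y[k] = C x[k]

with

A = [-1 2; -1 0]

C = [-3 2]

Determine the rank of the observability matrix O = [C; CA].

CA = [[1, -6]]
Observability matrix O = [C; CA] = [[-3, 2], [1, -6]]
det(O) = (-3)·(-6) - 2·1 = 18 - 2 = 16 ≠ 0, so rank(O) = 2.
rank(O) = 2 = n, so the pair (A, C) is completely observable.

2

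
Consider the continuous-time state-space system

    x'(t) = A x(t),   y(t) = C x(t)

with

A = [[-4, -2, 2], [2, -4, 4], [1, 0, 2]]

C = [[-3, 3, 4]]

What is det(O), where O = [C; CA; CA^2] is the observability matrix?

-10580

CA = [[22, -6, 14]]
CA^2 = [[-86, -20, 48]]
Observability matrix O = [C; CA; CA^2] = [[-3, 3, 4], [22, -6, 14], [-86, -20, 48]]
Expanding along the first row, det(O) = (-3)·((-6)·48 - 14·(-20)) - 3·(22·48 - 14·(-86)) + 4·(22·(-20) - (-6)·(-86)) = (-3)·(-8) - 3·2260 + 4·(-956) = -10580
Since det(O) ≠ 0, rank(O) = 3 and the system is completely observable.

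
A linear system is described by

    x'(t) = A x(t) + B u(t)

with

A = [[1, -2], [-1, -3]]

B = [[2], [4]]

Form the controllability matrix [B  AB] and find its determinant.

-4

AB = [[-6], [-14]]
Controllability matrix C = [B  AB] = [[2, -6], [4, -14]]
det(C) = 2·(-14) - (-6)·4 = -28 - (-24) = -4
Since det(C) ≠ 0, rank(C) = 2 and the system is completely controllable.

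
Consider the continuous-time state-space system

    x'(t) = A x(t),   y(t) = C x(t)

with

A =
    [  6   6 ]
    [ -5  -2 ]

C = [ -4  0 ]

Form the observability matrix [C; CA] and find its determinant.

96

CA = [[-24, -24]]
Observability matrix O = [C; CA] = [[-4, 0], [-24, -24]]
det(O) = (-4)·(-24) - 0·(-24) = 96 - 0 = 96
Since det(O) ≠ 0, rank(O) = 2 and the system is completely observable.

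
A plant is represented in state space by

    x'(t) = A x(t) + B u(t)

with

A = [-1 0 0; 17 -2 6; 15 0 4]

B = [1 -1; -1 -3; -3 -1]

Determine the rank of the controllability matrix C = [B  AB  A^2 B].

AB = [[-1, 1], [1, -17], [3, -19]]
A^2B = [[1, -1], [-1, -63], [-3, -61]]
Controllability matrix C = [B  AB  A^2B] = [[1, -1, -1, 1, 1, -1], [-1, -3, 1, -17, -1, -63], [-3, -1, 3, -19, -3, -61]]
The rows r1, r2, r3 of C are linearly dependent: 2·r1 - r2 + r3 = 0 (check each entry), so rank(C) ≤ 2.
The 2×2 minor from rows 1, 2, columns 1, 2 is 1·(-3) - (-1)·(-1) = -3 - 1 = -4 ≠ 0, so rank(C) = 2.
rank(C) = 2 < n = 3, so the pair (A, B) is not completely controllable.

2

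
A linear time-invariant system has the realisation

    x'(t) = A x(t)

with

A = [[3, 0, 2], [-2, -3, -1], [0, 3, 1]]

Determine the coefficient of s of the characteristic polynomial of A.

Expand det(sI - A) for the 3×3 matrix.
p(s) = s^3 - s^2 - 6s + 12.
(Check: constant term = det(-A) = (-1)^3 det A = 12; coefficient of s^2 = -tr A = -1.)
The coefficient of s is -6.

-6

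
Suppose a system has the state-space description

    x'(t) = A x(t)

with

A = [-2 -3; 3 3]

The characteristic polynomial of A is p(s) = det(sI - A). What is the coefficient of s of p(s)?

-1

For a 2×2 matrix, det(sI - A) = s^2 - (tr A)s + det A.
tr A = 1, det A = 3.
So p(s) = s^2 - s + 3.
The coefficient of s is -1.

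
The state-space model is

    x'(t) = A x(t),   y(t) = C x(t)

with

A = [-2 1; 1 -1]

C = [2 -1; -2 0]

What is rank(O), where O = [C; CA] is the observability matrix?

CA = [[-5, 3], [4, -2]]
Observability matrix O = [C; CA] = [[2, -1], [-2, 0], [-5, 3], [4, -2]]
Take the 2×2 submatrix of O formed by rows 1, 2: [[2, -1], [-2, 0]]. Its determinant is 2·0 - (-1)·(-2) = 0 - 2 = -2 ≠ 0.
So rank(O) ≥ 2; since O has 2 columns, rank(O) = 2.
rank(O) = 2 = n, so the pair (A, C) is completely observable.

2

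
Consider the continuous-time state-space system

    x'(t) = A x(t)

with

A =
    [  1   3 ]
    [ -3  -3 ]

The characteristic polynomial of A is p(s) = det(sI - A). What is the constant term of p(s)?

6

For a 2×2 matrix, det(sI - A) = s^2 - (tr A)s + det A.
tr A = -2, det A = 6.
So p(s) = s^2 + 2s + 6.
The constant term is 6.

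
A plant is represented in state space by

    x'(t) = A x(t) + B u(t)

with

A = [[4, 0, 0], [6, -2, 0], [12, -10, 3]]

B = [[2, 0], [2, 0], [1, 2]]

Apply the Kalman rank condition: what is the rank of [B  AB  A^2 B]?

2

AB = [[8, 0], [8, 0], [7, 6]]
A^2B = [[32, 0], [32, 0], [37, 18]]
Controllability matrix C = [B  AB  A^2B] = [[2, 0, 8, 0, 32, 0], [2, 0, 8, 0, 32, 0], [1, 2, 7, 6, 37, 18]]
The rows r1, r2, r3 of C are linearly dependent: -r1 + r2 = 0 (check each entry), so rank(C) ≤ 2.
The 2×2 minor from rows 1, 3, columns 1, 2 is 2·2 - 0·1 = 4 - 0 = 4 ≠ 0, so rank(C) = 2.
rank(C) = 2 < n = 3, so the pair (A, B) is not completely controllable.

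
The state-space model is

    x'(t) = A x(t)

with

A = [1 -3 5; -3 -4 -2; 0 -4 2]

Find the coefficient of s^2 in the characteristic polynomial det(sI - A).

1

Expand det(sI - A) for the 3×3 matrix.
p(s) = s^3 + s^2 - 27s - 26.
(Check: constant term = det(-A) = (-1)^3 det A = -26; coefficient of s^2 = -tr A = 1.)
The coefficient of s^2 is 1.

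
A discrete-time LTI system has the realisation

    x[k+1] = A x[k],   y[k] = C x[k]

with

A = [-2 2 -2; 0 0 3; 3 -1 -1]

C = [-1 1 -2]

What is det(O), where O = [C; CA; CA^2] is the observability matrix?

-18

CA = [[-4, 0, 7]]
CA^2 = [[29, -15, 1]]
Observability matrix O = [C; CA; CA^2] = [[-1, 1, -2], [-4, 0, 7], [29, -15, 1]]
Expanding along the first row, det(O) = (-1)·(0·1 - 7·(-15)) - 1·((-4)·1 - 7·29) + (-2)·((-4)·(-15) - 0·29) = (-1)·105 - 1·(-207) + (-2)·60 = -18
Since det(O) ≠ 0, rank(O) = 3 and the system is completely observable.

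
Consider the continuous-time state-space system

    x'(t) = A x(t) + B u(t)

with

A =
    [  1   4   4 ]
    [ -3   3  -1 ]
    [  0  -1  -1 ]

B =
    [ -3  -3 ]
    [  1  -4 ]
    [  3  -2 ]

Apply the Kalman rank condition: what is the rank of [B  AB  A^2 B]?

3

AB = [[13, -27], [9, -1], [-4, 6]]
A^2B = [[33, -7], [-8, 72], [-5, -5]]
Controllability matrix C = [B  AB  A^2B] = [[-3, -3, 13, -27, 33, -7], [1, -4, 9, -1, -8, 72], [3, -2, -4, 6, -5, -5]]
Take the 3×3 submatrix of C formed by columns 1, 2, 3: [[-3, -3, 13], [1, -4, 9], [3, -2, -4]]. Its determinant is (-3)·((-4)·(-4) - 9·(-2)) - (-3)·(1·(-4) - 9·3) + 13·(1·(-2) - (-4)·3) = (-3)·34 - (-3)·(-31) + 13·10 = -65 ≠ 0.
So rank(C) ≥ 3; since C has 3 rows, rank(C) = 3.
rank(C) = 3 = n, so the pair (A, B) is completely controllable.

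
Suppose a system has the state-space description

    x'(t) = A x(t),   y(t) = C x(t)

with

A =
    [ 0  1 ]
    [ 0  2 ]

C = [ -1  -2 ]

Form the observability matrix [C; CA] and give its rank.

CA = [[0, -5]]
Observability matrix O = [C; CA] = [[-1, -2], [0, -5]]
det(O) = (-1)·(-5) - (-2)·0 = 5 - 0 = 5 ≠ 0, so rank(O) = 2.
rank(O) = 2 = n, so the pair (A, C) is completely observable.

2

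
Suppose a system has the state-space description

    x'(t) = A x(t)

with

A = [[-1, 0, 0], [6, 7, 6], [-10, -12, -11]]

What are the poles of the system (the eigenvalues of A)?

-5, -1, 1

det(sI - A) = s^3 - (tr A)s^2 + (M11 + M22 + M33)s - det A, where Mii is the 2×2 principal minor of A obtained by deleting row i and column i.
tr A = (-1) + 7 + (-11) = -5; M11 = 7·(-11) - 6·(-12) = -77 - (-72) = -5; M22 = (-1)·(-11) - 0·(-10) = 11 - 0 = 11; M33 = (-1)·7 - 0·6 = -7 - 0 = -7; sum of minors = -1.
det A = (-1)·(7·(-11) - 6·(-12)) - 0·(6·(-11) - 6·(-10)) + 0·(6·(-12) - 7·(-10)) = (-1)·(-5) - 0·(-6) + 0·(-2) = 5.
So p(s) = det(sI - A) = s^3 + 5s^2 - s - 5.
Rational-root test: any integer root divides -5. Testing small divisors, s = -1 works: p(-1) = -1 + 5 + 1 + (-5) = 0, so (s + 1) is a factor.
Dividing, p(s) = (s + 1)(s^2 + 4s - 5).
Factor s^2 + 4s - 5: two numbers with sum -4 and product -5 are 1 and -5, so s^2 + 4s - 5 = (s - 1)(s + 5).
Hence p(s) = (s - 1) (s + 1) (s + 5), with roots -5, -1, 1.
At least one eigenvalue has non-negative real part, so the system is not asymptotically stable.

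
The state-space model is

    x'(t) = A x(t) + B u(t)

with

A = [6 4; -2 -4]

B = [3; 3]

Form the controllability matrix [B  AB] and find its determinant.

AB = [[30], [-18]]
Controllability matrix C = [B  AB] = [[3, 30], [3, -18]]
det(C) = 3·(-18) - 30·3 = -54 - 90 = -144
Since det(C) ≠ 0, rank(C) = 2 and the system is completely controllable.

-144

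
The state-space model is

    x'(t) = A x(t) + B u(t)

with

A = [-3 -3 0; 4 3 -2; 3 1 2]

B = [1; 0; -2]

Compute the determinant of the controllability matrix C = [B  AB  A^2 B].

-166

AB = [[-3], [8], [-1]]
A^2B = [[-15], [14], [-3]]
Controllability matrix C = [B  AB  A^2B] = [[1, -3, -15], [0, 8, 14], [-2, -1, -3]]
Expanding along the first row, det(C) = 1·(8·(-3) - 14·(-1)) - (-3)·(0·(-3) - 14·(-2)) + (-15)·(0·(-1) - 8·(-2)) = 1·(-10) - (-3)·28 + (-15)·16 = -166
Since det(C) ≠ 0, rank(C) = 3 and the system is completely controllable.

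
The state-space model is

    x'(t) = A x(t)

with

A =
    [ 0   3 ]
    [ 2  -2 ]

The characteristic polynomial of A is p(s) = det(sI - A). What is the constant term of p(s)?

For a 2×2 matrix, det(sI - A) = s^2 - (tr A)s + det A.
tr A = -2, det A = -6.
So p(s) = s^2 + 2s - 6.
The constant term is -6.

-6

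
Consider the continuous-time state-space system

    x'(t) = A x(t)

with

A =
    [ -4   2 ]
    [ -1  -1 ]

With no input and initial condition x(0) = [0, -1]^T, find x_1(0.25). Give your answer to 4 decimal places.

det(sI - A) = s^2 - (tr A)s + det A, with tr A = (-4) + (-1) = -5 and det A = (-4)·(-1) - 2·(-1) = 4 - (-2) = 6.
So p(s) = det(sI - A) = s^2 + 5s + 6.
Factor s^2 + 5s + 6: two numbers with sum -5 and product 6 are -2 and -3, so s^2 + 5s + 6 = (s + 2)(s + 3).
Hence p(s) = (s + 2) (s + 3), with roots -3, -2.
The eigenvalues -3, -2 are distinct and real, so A is diagonalisable and x(t) = e^{At} x(0) = V diag(e^{λ_i t}) V^{-1} x(0), where the columns of V are the eigenvectors.
λ = -3: A - (-3)I = [[-1, 2], [-1, 2]]. Row 1 gives (-1)·v1 + 2·v2 = 0, so take v_1 = [-2, -1]^T.
λ = -2: A - (-2)I = [[-2, 2], [-1, 1]]. Row 1 gives (-2)·v1 + 2·v2 = 0, so take v_2 = [1, 1]^T.
V = [v_1 v_2] = [[-2, 1], [-1, 1]] has det V = -1, so V^{-1} = adj(V)/det V = [[-1, 1], [-1, 2]].
Modal coordinates z(0) = V^{-1} x(0): (-1)·0 + 1·(-1) = -1; (-1)·0 + 2·(-1) = -2; so z(0) = [-1, -2]^T.
x_1(t) = Σ_i (v_i)_1 · z_i(0) · e^{λ_i t} (row 1 of V times the modal terms).
x_1(0.25) = (-2)·(-1)·e^{-3·0.25} + 1·(-2)·e^{-2·0.25} = 2·0.472367 + (-2)·0.606531 = -0.2683.

-0.2683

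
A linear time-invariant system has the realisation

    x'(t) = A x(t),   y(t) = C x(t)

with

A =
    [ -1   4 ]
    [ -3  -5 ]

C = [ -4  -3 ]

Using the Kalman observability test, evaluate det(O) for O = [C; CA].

43

CA = [[13, -1]]
Observability matrix O = [C; CA] = [[-4, -3], [13, -1]]
det(O) = (-4)·(-1) - (-3)·13 = 4 - (-39) = 43
Since det(O) ≠ 0, rank(O) = 2 and the system is completely observable.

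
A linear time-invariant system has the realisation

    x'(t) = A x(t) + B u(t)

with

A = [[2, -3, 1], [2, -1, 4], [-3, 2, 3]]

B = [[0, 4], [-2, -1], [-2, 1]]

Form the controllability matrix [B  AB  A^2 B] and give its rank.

3

AB = [[4, 12], [-6, 13], [-10, -11]]
A^2B = [[16, -26], [-26, -33], [-54, -43]]
Controllability matrix C = [B  AB  A^2B] = [[0, 4, 4, 12, 16, -26], [-2, -1, -6, 13, -26, -33], [-2, 1, -10, -11, -54, -43]]
Take the 3×3 submatrix of C formed by columns 1, 2, 3: [[0, 4, 4], [-2, -1, -6], [-2, 1, -10]]. Its determinant is 0·((-1)·(-10) - (-6)·1) - 4·((-2)·(-10) - (-6)·(-2)) + 4·((-2)·1 - (-1)·(-2)) = 0·16 - 4·8 + 4·(-4) = -48 ≠ 0.
So rank(C) ≥ 3; since C has 3 rows, rank(C) = 3.
rank(C) = 3 = n, so the pair (A, B) is completely controllable.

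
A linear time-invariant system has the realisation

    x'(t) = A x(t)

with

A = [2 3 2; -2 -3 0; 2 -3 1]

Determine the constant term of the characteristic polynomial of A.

-24

Expand det(sI - A) for the 3×3 matrix.
p(s) = s^3 - 5s - 24.
(Check: constant term = det(-A) = (-1)^3 det A = -24; coefficient of s^2 = -tr A = 0.)
The constant term is -24.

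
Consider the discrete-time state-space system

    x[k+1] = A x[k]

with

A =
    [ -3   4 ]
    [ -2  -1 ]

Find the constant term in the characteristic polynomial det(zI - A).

11

For a 2×2 matrix, det(zI - A) = z^2 - (tr A)z + det A.
tr A = -4, det A = 11.
So p(z) = z^2 + 4z + 11.
The constant term is 11.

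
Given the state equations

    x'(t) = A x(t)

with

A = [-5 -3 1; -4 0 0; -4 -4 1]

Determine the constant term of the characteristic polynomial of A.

-4

Expand det(sI - A) for the 3×3 matrix.
p(s) = s^3 + 4s^2 - 13s - 4.
(Check: constant term = det(-A) = (-1)^3 det A = -4; coefficient of s^2 = -tr A = 4.)
The constant term is -4.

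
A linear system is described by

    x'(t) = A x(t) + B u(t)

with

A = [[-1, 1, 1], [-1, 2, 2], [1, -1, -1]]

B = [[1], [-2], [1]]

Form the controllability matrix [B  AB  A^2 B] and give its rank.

3

AB = [[-2], [-3], [2]]
A^2B = [[1], [0], [-1]]
Controllability matrix C = [B  AB  A^2B] = [[1, -2, 1], [-2, -3, 0], [1, 2, -1]]
det(C) = 1·((-3)·(-1) - 0·2) - (-2)·((-2)·(-1) - 0·1) + 1·((-2)·2 - (-3)·1) = 1·3 - (-2)·2 + 1·(-1) = 6 ≠ 0, so rank(C) = 3.
rank(C) = 3 = n, so the pair (A, B) is completely controllable.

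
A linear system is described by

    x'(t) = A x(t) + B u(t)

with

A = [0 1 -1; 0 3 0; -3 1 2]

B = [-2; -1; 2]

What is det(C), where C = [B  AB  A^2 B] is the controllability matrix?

0

AB = [[-3], [-3], [9]]
A^2B = [[-12], [-9], [24]]
Controllability matrix C = [B  AB  A^2B] = [[-2, -3, -12], [-1, -3, -9], [2, 9, 24]]
Expanding along the first row, det(C) = (-2)·((-3)·24 - (-9)·9) - (-3)·((-1)·24 - (-9)·2) + (-12)·((-1)·9 - (-3)·2) = (-2)·9 - (-3)·(-6) + (-12)·(-3) = 0
Since det(C) = 0, rank(C) < 3 and the system is not completely controllable.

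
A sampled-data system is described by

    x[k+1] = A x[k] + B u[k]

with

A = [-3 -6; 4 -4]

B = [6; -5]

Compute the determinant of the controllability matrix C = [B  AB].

AB = [[12], [44]]
Controllability matrix C = [B  AB] = [[6, 12], [-5, 44]]
det(C) = 6·44 - 12·(-5) = 264 - (-60) = 324
Since det(C) ≠ 0, rank(C) = 2 and the system is completely controllable.

324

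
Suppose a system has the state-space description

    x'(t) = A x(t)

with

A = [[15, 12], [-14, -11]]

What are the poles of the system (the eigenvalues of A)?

1, 3

det(sI - A) = s^2 - (tr A)s + det A, with tr A = 15 + (-11) = 4 and det A = 15·(-11) - 12·(-14) = -165 - (-168) = 3.
So p(s) = det(sI - A) = s^2 - 4s + 3.
Factor s^2 - 4s + 3: two numbers with sum 4 and product 3 are 3 and 1, so s^2 - 4s + 3 = (s - 3)(s - 1).
Hence p(s) = (s - 3) (s - 1), with roots 1, 3.
At least one eigenvalue has non-negative real part, so the system is not asymptotically stable.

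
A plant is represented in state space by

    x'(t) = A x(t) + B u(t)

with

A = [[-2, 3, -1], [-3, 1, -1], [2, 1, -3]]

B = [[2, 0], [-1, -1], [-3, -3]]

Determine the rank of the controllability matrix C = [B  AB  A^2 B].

3

AB = [[-4, 0], [-4, 2], [12, 8]]
A^2B = [[-16, -2], [-4, -6], [-48, -22]]
Controllability matrix C = [B  AB  A^2B] = [[2, 0, -4, 0, -16, -2], [-1, -1, -4, 2, -4, -6], [-3, -3, 12, 8, -48, -22]]
Take the 3×3 submatrix of C formed by columns 1, 2, 3: [[2, 0, -4], [-1, -1, -4], [-3, -3, 12]]. Its determinant is 2·((-1)·12 - (-4)·(-3)) - 0·((-1)·12 - (-4)·(-3)) + (-4)·((-1)·(-3) - (-1)·(-3)) = 2·(-24) - 0·(-24) + (-4)·0 = -48 ≠ 0.
So rank(C) ≥ 3; since C has 3 rows, rank(C) = 3.
rank(C) = 3 = n, so the pair (A, B) is completely controllable.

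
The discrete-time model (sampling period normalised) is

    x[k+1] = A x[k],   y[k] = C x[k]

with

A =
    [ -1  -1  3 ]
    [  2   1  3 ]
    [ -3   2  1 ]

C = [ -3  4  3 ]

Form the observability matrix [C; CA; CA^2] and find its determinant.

-1935

CA = [[2, 13, 6]]
CA^2 = [[6, 23, 51]]
Observability matrix O = [C; CA; CA^2] = [[-3, 4, 3], [2, 13, 6], [6, 23, 51]]
Expanding along the first row, det(O) = (-3)·(13·51 - 6·23) - 4·(2·51 - 6·6) + 3·(2·23 - 13·6) = (-3)·525 - 4·66 + 3·(-32) = -1935
Since det(O) ≠ 0, rank(O) = 3 and the system is completely observable.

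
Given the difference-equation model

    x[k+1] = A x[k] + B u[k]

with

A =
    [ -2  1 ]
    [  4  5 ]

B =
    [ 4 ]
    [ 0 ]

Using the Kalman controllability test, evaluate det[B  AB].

64

AB = [[-8], [16]]
Controllability matrix C = [B  AB] = [[4, -8], [0, 16]]
det(C) = 4·16 - (-8)·0 = 64 - 0 = 64
Since det(C) ≠ 0, rank(C) = 2 and the system is completely controllable.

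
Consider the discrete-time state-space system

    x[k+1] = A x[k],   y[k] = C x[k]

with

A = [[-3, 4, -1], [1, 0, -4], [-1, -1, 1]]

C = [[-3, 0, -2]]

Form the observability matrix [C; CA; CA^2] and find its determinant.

CA = [[11, -10, 1]]
CA^2 = [[-44, 43, 30]]
Observability matrix O = [C; CA; CA^2] = [[-3, 0, -2], [11, -10, 1], [-44, 43, 30]]
Expanding along the first row, det(O) = (-3)·((-10)·30 - 1·43) - 0·(11·30 - 1·(-44)) + (-2)·(11·43 - (-10)·(-44)) = (-3)·(-343) - 0·374 + (-2)·33 = 963
Since det(O) ≠ 0, rank(O) = 3 and the system is completely observable.

963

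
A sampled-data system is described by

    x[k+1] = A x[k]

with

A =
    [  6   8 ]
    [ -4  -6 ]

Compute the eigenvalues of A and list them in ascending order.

det(zI - A) = z^2 - (tr A)z + det A, with tr A = 6 + (-6) = 0 and det A = 6·(-6) - 8·(-4) = -36 - (-32) = -4.
So p(z) = det(zI - A) = z^2 - 4.
Factor z^2 - 4: two numbers with sum 0 and product -4 are 2 and -2, so z^2 - 4 = (z - 2)(z + 2).
Hence p(z) = (z - 2) (z + 2), with roots -2, 2.

-2, 2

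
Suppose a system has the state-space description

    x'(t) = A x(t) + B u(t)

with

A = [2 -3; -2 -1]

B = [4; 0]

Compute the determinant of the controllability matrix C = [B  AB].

AB = [[8], [-8]]
Controllability matrix C = [B  AB] = [[4, 8], [0, -8]]
det(C) = 4·(-8) - 8·0 = -32 - 0 = -32
Since det(C) ≠ 0, rank(C) = 2 and the system is completely controllable.

-32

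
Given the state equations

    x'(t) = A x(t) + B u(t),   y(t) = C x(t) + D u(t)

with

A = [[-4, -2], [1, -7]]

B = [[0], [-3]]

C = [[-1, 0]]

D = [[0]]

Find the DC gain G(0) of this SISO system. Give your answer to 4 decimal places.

-0.2000

G(0) = C(-A)^{-1}B + D = -C A^{-1} B + D.
det A = 30, so A^{-1} = (1/30)·adj(A) = [[-7/30, 1/15], [-1/30, -2/15]]
A^{-1} B = [-1/5, 2/5]^T
C A^{-1} B = 1/5
G(0) = D - C A^{-1} B = 0 - (1/5) = -1/5 ≈ -0.2000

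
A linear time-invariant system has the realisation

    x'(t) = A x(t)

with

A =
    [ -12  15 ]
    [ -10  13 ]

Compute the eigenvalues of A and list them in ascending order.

-2, 3

det(sI - A) = s^2 - (tr A)s + det A, with tr A = (-12) + 13 = 1 and det A = (-12)·13 - 15·(-10) = -156 - (-150) = -6.
So p(s) = det(sI - A) = s^2 - s - 6.
Factor s^2 - s - 6: two numbers with sum 1 and product -6 are 3 and -2, so s^2 - s - 6 = (s - 3)(s + 2).
Hence p(s) = (s - 3) (s + 2), with roots -2, 3.
At least one eigenvalue has non-negative real part, so the system is not asymptotically stable.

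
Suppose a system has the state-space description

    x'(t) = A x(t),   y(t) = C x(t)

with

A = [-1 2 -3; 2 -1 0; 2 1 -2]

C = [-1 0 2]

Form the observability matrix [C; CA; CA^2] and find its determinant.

CA = [[5, 0, -1]]
CA^2 = [[-7, 9, -13]]
Observability matrix O = [C; CA; CA^2] = [[-1, 0, 2], [5, 0, -1], [-7, 9, -13]]
Expanding along the first row, det(O) = (-1)·(0·(-13) - (-1)·9) - 0·(5·(-13) - (-1)·(-7)) + 2·(5·9 - 0·(-7)) = (-1)·9 - 0·(-72) + 2·45 = 81
Since det(O) ≠ 0, rank(O) = 3 and the system is completely observable.

81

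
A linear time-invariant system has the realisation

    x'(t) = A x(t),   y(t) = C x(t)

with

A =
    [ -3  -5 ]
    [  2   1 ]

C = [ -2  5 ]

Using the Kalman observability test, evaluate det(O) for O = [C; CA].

-110

CA = [[16, 15]]
Observability matrix O = [C; CA] = [[-2, 5], [16, 15]]
det(O) = (-2)·15 - 5·16 = -30 - 80 = -110
Since det(O) ≠ 0, rank(O) = 2 and the system is completely observable.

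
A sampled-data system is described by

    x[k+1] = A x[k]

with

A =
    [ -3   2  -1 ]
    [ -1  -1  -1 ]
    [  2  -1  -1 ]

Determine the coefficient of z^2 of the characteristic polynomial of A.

5

Expand det(zI - A) for the 3×3 matrix.
p(z) = z^3 + 5z^2 + 10z + 9.
(Check: constant term = det(-A) = (-1)^3 det A = 9; coefficient of z^2 = -tr A = 5.)
The coefficient of z^2 is 5.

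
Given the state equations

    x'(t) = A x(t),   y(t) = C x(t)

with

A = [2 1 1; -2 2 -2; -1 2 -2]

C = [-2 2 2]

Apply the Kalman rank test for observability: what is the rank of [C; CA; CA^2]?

3

CA = [[-10, 6, -10]]
CA^2 = [[-22, -18, -2]]
Observability matrix O = [C; CA; CA^2] = [[-2, 2, 2], [-10, 6, -10], [-22, -18, -2]]
det(O) = (-2)·(6·(-2) - (-10)·(-18)) - 2·((-10)·(-2) - (-10)·(-22)) + 2·((-10)·(-18) - 6·(-22)) = (-2)·(-192) - 2·(-200) + 2·312 = 1408 ≠ 0, so rank(O) = 3.
rank(O) = 3 = n, so the pair (A, C) is completely observable.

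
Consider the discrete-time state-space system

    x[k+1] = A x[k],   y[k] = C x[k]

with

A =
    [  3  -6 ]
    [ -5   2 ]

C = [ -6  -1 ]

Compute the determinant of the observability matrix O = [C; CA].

CA = [[-13, 34]]
Observability matrix O = [C; CA] = [[-6, -1], [-13, 34]]
det(O) = (-6)·34 - (-1)·(-13) = -204 - 13 = -217
Since det(O) ≠ 0, rank(O) = 2 and the system is completely observable.

-217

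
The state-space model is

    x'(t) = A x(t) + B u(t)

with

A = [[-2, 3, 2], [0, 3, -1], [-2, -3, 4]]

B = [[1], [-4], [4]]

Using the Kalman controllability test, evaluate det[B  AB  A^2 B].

AB = [[-6], [-16], [26]]
A^2B = [[16], [-74], [164]]
Controllability matrix C = [B  AB  A^2B] = [[1, -6, 16], [-4, -16, -74], [4, 26, 164]]
Expanding along the first row, det(C) = 1·((-16)·164 - (-74)·26) - (-6)·((-4)·164 - (-74)·4) + 16·((-4)·26 - (-16)·4) = 1·(-700) - (-6)·(-360) + 16·(-40) = -3500
Since det(C) ≠ 0, rank(C) = 3 and the system is completely controllable.

-3500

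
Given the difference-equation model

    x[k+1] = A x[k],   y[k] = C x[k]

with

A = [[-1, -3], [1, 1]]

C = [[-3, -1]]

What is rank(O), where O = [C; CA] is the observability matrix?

CA = [[2, 8]]
Observability matrix O = [C; CA] = [[-3, -1], [2, 8]]
det(O) = (-3)·8 - (-1)·2 = -24 - (-2) = -22 ≠ 0, so rank(O) = 2.
rank(O) = 2 = n, so the pair (A, C) is completely observable.

2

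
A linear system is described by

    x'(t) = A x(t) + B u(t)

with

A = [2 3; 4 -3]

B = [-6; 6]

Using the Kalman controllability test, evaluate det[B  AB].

216

AB = [[6], [-42]]
Controllability matrix C = [B  AB] = [[-6, 6], [6, -42]]
det(C) = (-6)·(-42) - 6·6 = 252 - 36 = 216
Since det(C) ≠ 0, rank(C) = 2 and the system is completely controllable.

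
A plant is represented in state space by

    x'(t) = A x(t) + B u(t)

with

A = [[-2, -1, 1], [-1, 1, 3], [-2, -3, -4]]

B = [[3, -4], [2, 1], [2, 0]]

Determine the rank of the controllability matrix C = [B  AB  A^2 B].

3

AB = [[-6, 7], [5, 5], [-20, 5]]
A^2B = [[-13, -14], [-49, 13], [77, -49]]
Controllability matrix C = [B  AB  A^2B] = [[3, -4, -6, 7, -13, -14], [2, 1, 5, 5, -49, 13], [2, 0, -20, 5, 77, -49]]
Take the 3×3 submatrix of C formed by columns 1, 2, 3: [[3, -4, -6], [2, 1, 5], [2, 0, -20]]. Its determinant is 3·(1·(-20) - 5·0) - (-4)·(2·(-20) - 5·2) + (-6)·(2·0 - 1·2) = 3·(-20) - (-4)·(-50) + (-6)·(-2) = -248 ≠ 0.
So rank(C) ≥ 3; since C has 3 rows, rank(C) = 3.
rank(C) = 3 = n, so the pair (A, B) is completely controllable.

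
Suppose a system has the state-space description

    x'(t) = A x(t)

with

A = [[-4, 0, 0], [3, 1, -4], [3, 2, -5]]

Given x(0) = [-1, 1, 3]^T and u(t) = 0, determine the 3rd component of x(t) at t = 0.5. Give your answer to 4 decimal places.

-0.3608

det(sI - A) = s^3 - (tr A)s^2 + (M11 + M22 + M33)s - det A, where Mii is the 2×2 principal minor of A obtained by deleting row i and column i.
tr A = (-4) + 1 + (-5) = -8; M11 = 1·(-5) - (-4)·2 = -5 - (-8) = 3; M22 = (-4)·(-5) - 0·3 = 20 - 0 = 20; M33 = (-4)·1 - 0·3 = -4 - 0 = -4; sum of minors = 19.
det A = (-4)·(1·(-5) - (-4)·2) - 0·(3·(-5) - (-4)·3) + 0·(3·2 - 1·3) = (-4)·3 - 0·(-3) + 0·3 = -12.
So p(s) = det(sI - A) = s^3 + 8s^2 + 19s + 12.
Rational-root test: any integer root divides 12. Testing small divisors, s = -1 works: p(-1) = -1 + 8 + (-19) + 12 = 0, so (s + 1) is a factor.
Dividing, p(s) = (s + 1)(s^2 + 7s + 12).
Factor s^2 + 7s + 12: two numbers with sum -7 and product 12 are -3 and -4, so s^2 + 7s + 12 = (s + 3)(s + 4).
Hence p(s) = (s + 1) (s + 3) (s + 4), with roots -4, -3, -1.
The eigenvalues -4, -3, -1 are distinct and real, so A is diagonalisable and x(t) = e^{At} x(0) = V diag(e^{λ_i t}) V^{-1} x(0), where the columns of V are the eigenvectors.
λ = -4: A - (-4)I = [[0, 0, 0], [3, 5, -4], [3, 2, -1]]. v must be orthogonal to every row; (row 2) × (row 3) = [3, -9, -9], so take v_1 = [1, -3, -3]^T.
λ = -3: A - (-3)I = [[-1, 0, 0], [3, 4, -4], [3, 2, -2]]. v must be orthogonal to every row; (row 1) × (row 2) = [0, -4, -4], so take v_2 = [0, 1, 1]^T.
λ = -1: A - (-1)I = [[-3, 0, 0], [3, 2, -4], [3, 2, -4]]. v must be orthogonal to every row; (row 1) × (row 2) = [0, -12, -6], so take v_3 = [0, 2, 1]^T.
V = [v_1 v_2 v_3] = [[1, 0, 0], [-3, 1, 2], [-3, 1, 1]] has det V = -1, so V^{-1} = adj(V)/det V = [[1, 0, 0], [3, -1, 2], [0, 1, -1]].
Modal coordinates z(0) = V^{-1} x(0): 1·(-1) + 0·1 + 0·3 = -1; 3·(-1) + (-1)·1 + 2·3 = 2; 0·(-1) + 1·1 + (-1)·3 = -2; so z(0) = [-1, 2, -2]^T.
x_3(t) = Σ_i (v_i)_3 · z_i(0) · e^{λ_i t} (row 3 of V times the modal terms).
x_3(0.5) = (-3)·(-1)·e^{-4·0.5} + 1·2·e^{-3·0.5} + 1·(-2)·e^{-1·0.5} = 3·0.135335 + 2·0.223130 + (-2)·0.606531 = -0.3608.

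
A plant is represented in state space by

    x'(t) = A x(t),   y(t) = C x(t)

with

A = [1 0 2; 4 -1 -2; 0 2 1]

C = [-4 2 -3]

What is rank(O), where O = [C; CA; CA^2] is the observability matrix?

3

CA = [[4, -8, -15]]
CA^2 = [[-28, -22, 9]]
Observability matrix O = [C; CA; CA^2] = [[-4, 2, -3], [4, -8, -15], [-28, -22, 9]]
det(O) = (-4)·((-8)·9 - (-15)·(-22)) - 2·(4·9 - (-15)·(-28)) + (-3)·(4·(-22) - (-8)·(-28)) = (-4)·(-402) - 2·(-384) + (-3)·(-312) = 3312 ≠ 0, so rank(O) = 3.
rank(O) = 3 = n, so the pair (A, C) is completely observable.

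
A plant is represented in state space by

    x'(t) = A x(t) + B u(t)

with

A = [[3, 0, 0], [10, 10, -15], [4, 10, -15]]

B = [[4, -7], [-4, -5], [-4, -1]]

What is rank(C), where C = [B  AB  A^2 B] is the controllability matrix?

AB = [[12, -21], [60, -105], [36, -63]]
A^2B = [[36, -63], [180, -315], [108, -189]]
Controllability matrix C = [B  AB  A^2B] = [[4, -7, 12, -21, 36, -63], [-4, -5, 60, -105, 180, -315], [-4, -1, 36, -63, 108, -189]]
The rows r1, r2, r3 of C are linearly dependent: r1 - 2·r2 + 3·r3 = 0 (check each entry), so rank(C) ≤ 2.
The 2×2 minor from rows 1, 2, columns 1, 2 is 4·(-5) - (-7)·(-4) = -20 - 28 = -48 ≠ 0, so rank(C) = 2.
rank(C) = 2 < n = 3, so the pair (A, B) is not completely controllable.

2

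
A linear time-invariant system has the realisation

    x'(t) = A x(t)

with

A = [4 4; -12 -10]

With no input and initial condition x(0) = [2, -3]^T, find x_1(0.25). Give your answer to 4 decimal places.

det(sI - A) = s^2 - (tr A)s + det A, with tr A = 4 + (-10) = -6 and det A = 4·(-10) - 4·(-12) = -40 - (-48) = 8.
So p(s) = det(sI - A) = s^2 + 6s + 8.
Factor s^2 + 6s + 8: two numbers with sum -6 and product 8 are -2 and -4, so s^2 + 6s + 8 = (s + 2)(s + 4).
Hence p(s) = (s + 2) (s + 4), with roots -4, -2.
The eigenvalues -4, -2 are distinct and real, so A is diagonalisable and x(t) = e^{At} x(0) = V diag(e^{λ_i t}) V^{-1} x(0), where the columns of V are the eigenvectors.
λ = -4: A - (-4)I = [[8, 4], [-12, -6]]. Row 1 gives 8·v1 + 4·v2 = 0, so take v_1 = [1, -2]^T.
λ = -2: A - (-2)I = [[6, 4], [-12, -8]]. Row 1 gives 6·v1 + 4·v2 = 0, so take v_2 = [2, -3]^T.
V = [v_1 v_2] = [[1, 2], [-2, -3]] has det V = 1, so V^{-1} = adj(V)/det V = [[-3, -2], [2, 1]].
Modal coordinates z(0) = V^{-1} x(0): (-3)·2 + (-2)·(-3) = 0; 2·2 + 1·(-3) = 1; so z(0) = [0, 1]^T.
x_1(t) = Σ_i (v_i)_1 · z_i(0) · e^{λ_i t} (row 1 of V times the modal terms).
x_1(0.25) = 1·0·e^{-4·0.25} + 2·1·e^{-2·0.25} = 0·0.367879 + 2·0.606531 = 1.2131.

1.2131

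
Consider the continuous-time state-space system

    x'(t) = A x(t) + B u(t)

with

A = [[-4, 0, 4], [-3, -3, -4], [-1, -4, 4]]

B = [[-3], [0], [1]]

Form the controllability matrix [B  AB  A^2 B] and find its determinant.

AB = [[16], [5], [7]]
A^2B = [[-36], [-91], [-8]]
Controllability matrix C = [B  AB  A^2B] = [[-3, 16, -36], [0, 5, -91], [1, 7, -8]]
Expanding along the first row, det(C) = (-3)·(5·(-8) - (-91)·7) - 16·(0·(-8) - (-91)·1) + (-36)·(0·7 - 5·1) = (-3)·597 - 16·91 + (-36)·(-5) = -3067
Since det(C) ≠ 0, rank(C) = 3 and the system is completely controllable.

-3067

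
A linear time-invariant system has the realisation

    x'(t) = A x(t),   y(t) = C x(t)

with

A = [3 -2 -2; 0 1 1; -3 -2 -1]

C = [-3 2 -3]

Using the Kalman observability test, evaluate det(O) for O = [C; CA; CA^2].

CA = [[0, 14, 11]]
CA^2 = [[-33, -8, 3]]
Observability matrix O = [C; CA; CA^2] = [[-3, 2, -3], [0, 14, 11], [-33, -8, 3]]
Expanding along the first row, det(O) = (-3)·(14·3 - 11·(-8)) - 2·(0·3 - 11·(-33)) + (-3)·(0·(-8) - 14·(-33)) = (-3)·130 - 2·363 + (-3)·462 = -2502
Since det(O) ≠ 0, rank(O) = 3 and the system is completely observable.

-2502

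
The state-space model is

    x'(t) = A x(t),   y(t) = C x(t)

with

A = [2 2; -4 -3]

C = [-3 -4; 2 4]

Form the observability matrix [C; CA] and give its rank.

2

CA = [[10, 6], [-12, -8]]
Observability matrix O = [C; CA] = [[-3, -4], [2, 4], [10, 6], [-12, -8]]
Take the 2×2 submatrix of O formed by rows 1, 2: [[-3, -4], [2, 4]]. Its determinant is (-3)·4 - (-4)·2 = -12 - (-8) = -4 ≠ 0.
So rank(O) ≥ 2; since O has 2 columns, rank(O) = 2.
rank(O) = 2 = n, so the pair (A, C) is completely observable.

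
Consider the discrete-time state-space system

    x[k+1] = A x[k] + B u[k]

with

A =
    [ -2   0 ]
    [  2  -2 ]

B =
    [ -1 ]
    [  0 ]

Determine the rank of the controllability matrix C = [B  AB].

2

AB = [[2], [-2]]
Controllability matrix C = [B  AB] = [[-1, 2], [0, -2]]
det(C) = (-1)·(-2) - 2·0 = 2 - 0 = 2 ≠ 0, so rank(C) = 2.
rank(C) = 2 = n, so the pair (A, B) is completely controllable.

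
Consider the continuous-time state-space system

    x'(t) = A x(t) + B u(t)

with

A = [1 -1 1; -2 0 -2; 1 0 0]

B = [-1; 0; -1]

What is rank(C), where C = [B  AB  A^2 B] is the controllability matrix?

AB = [[-2], [4], [-1]]
A^2B = [[-7], [6], [-2]]
Controllability matrix C = [B  AB  A^2B] = [[-1, -2, -7], [0, 4, 6], [-1, -1, -2]]
det(C) = (-1)·(4·(-2) - 6·(-1)) - (-2)·(0·(-2) - 6·(-1)) + (-7)·(0·(-1) - 4·(-1)) = (-1)·(-2) - (-2)·6 + (-7)·4 = -14 ≠ 0, so rank(C) = 3.
rank(C) = 3 = n, so the pair (A, B) is completely controllable.

3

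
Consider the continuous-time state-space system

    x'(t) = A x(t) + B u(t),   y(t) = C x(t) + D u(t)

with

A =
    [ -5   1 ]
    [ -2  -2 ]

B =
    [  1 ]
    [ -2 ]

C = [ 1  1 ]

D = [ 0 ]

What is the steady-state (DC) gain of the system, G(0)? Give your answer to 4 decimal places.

G(0) = C(-A)^{-1}B + D = -C A^{-1} B + D.
det A = 12, so A^{-1} = (1/12)·adj(A) = [[-1/6, -1/12], [1/6, -5/12]]
A^{-1} B = [0, 1]^T
C A^{-1} B = 1
G(0) = D - C A^{-1} B = 0 - (1) = -1

-1.0000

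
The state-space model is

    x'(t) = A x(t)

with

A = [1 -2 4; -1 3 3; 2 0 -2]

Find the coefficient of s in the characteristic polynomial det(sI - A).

Expand det(sI - A) for the 3×3 matrix.
p(s) = s^3 - 2s^2 - 15s + 38.
(Check: constant term = det(-A) = (-1)^3 det A = 38; coefficient of s^2 = -tr A = -2.)
The coefficient of s is -15.

-15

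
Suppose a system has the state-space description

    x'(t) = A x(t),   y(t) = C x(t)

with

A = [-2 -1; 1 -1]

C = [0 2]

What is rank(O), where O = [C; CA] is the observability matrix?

2

CA = [[2, -2]]
Observability matrix O = [C; CA] = [[0, 2], [2, -2]]
det(O) = 0·(-2) - 2·2 = 0 - 4 = -4 ≠ 0, so rank(O) = 2.
rank(O) = 2 = n, so the pair (A, C) is completely observable.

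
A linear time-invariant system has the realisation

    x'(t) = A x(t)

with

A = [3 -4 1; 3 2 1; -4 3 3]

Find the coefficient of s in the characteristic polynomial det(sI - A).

Expand det(sI - A) for the 3×3 matrix.
p(s) = s^3 - 8s^2 + 34s - 78.
(Check: constant term = det(-A) = (-1)^3 det A = -78; coefficient of s^2 = -tr A = -8.)
The coefficient of s is 34.

34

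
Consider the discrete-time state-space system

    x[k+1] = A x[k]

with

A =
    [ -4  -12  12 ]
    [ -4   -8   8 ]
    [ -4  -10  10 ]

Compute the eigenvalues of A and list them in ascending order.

-4, 0, 2

det(zI - A) = z^3 - (tr A)z^2 + (M11 + M22 + M33)z - det A, where Mii is the 2×2 principal minor of A obtained by deleting row i and column i.
tr A = (-4) + (-8) + 10 = -2; M11 = (-8)·10 - 8·(-10) = -80 - (-80) = 0; M22 = (-4)·10 - 12·(-4) = -40 - (-48) = 8; M33 = (-4)·(-8) - (-12)·(-4) = 32 - 48 = -16; sum of minors = -8.
det A = (-4)·((-8)·10 - 8·(-10)) - (-12)·((-4)·10 - 8·(-4)) + 12·((-4)·(-10) - (-8)·(-4)) = (-4)·0 - (-12)·(-8) + 12·8 = 0.
So p(z) = det(zI - A) = z^3 + 2z^2 - 8z.
The constant term is 0, so p(z) = z(z^2 + 2z - 8).
Factor z^2 + 2z - 8: two numbers with sum -2 and product -8 are 2 and -4, so z^2 + 2z - 8 = (z - 2)(z + 4).
Hence p(z) = z (z - 2) (z + 4), with roots -4, 0, 2.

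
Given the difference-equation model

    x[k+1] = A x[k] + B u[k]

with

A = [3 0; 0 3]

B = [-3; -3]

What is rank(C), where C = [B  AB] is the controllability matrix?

AB = [[-9], [-9]]
Controllability matrix C = [B  AB] = [[-3, -9], [-3, -9]]
Every column of C is a scalar multiple of column 1 = [-3, -3] (multipliers 1, 3), so the columns span a one-dimensional space.
C ≠ 0, hence rank(C) = 1.
rank(C) = 1 < n = 2, so the pair (A, B) is not completely controllable.

1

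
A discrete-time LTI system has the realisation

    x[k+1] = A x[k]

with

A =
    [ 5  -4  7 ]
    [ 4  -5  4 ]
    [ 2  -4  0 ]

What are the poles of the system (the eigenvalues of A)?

-2, -1, 3

det(zI - A) = z^3 - (tr A)z^2 + (M11 + M22 + M33)z - det A, where Mii is the 2×2 principal minor of A obtained by deleting row i and column i.
tr A = 5 + (-5) + 0 = 0; M11 = (-5)·0 - 4·(-4) = 0 - (-16) = 16; M22 = 5·0 - 7·2 = 0 - 14 = -14; M33 = 5·(-5) - (-4)·4 = -25 - (-16) = -9; sum of minors = -7.
det A = 5·((-5)·0 - 4·(-4)) - (-4)·(4·0 - 4·2) + 7·(4·(-4) - (-5)·2) = 5·16 - (-4)·(-8) + 7·(-6) = 6.
So p(z) = det(zI - A) = z^3 - 7z - 6.
Rational-root test: any integer root divides -6. Testing small divisors, z = -1 works: p(-1) = -1 + 0 + 7 + (-6) = 0, so (z + 1) is a factor.
Dividing, p(z) = (z + 1)(z^2 - z - 6).
Factor z^2 - z - 6: two numbers with sum 1 and product -6 are 3 and -2, so z^2 - z - 6 = (z - 3)(z + 2).
Hence p(z) = (z - 3) (z + 1) (z + 2), with roots -2, -1, 3.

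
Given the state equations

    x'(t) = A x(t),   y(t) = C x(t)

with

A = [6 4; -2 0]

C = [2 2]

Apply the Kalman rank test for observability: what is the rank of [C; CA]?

CA = [[8, 8]]
Observability matrix O = [C; CA] = [[2, 2], [8, 8]]
Every row of O is a scalar multiple of row 1 = [2, 2] (multipliers 1, 4), so the rows span a one-dimensional space.
O ≠ 0, hence rank(O) = 1.
rank(O) = 1 < n = 2, so the pair (A, C) is not completely observable.

1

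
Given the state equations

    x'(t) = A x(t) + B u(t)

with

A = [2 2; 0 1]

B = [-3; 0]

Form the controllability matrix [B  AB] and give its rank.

AB = [[-6], [0]]
Controllability matrix C = [B  AB] = [[-3, -6], [0, 0]]
Every column of C is a scalar multiple of column 1 = [-3, 0] (multipliers 1, 2), so the columns span a one-dimensional space.
C ≠ 0, hence rank(C) = 1.
rank(C) = 1 < n = 2, so the pair (A, B) is not completely controllable.

1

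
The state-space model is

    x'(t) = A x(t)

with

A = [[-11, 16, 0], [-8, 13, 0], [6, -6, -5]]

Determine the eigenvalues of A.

det(sI - A) = s^3 - (tr A)s^2 + (M11 + M22 + M33)s - det A, where Mii is the 2×2 principal minor of A obtained by deleting row i and column i.
tr A = (-11) + 13 + (-5) = -3; M11 = 13·(-5) - 0·(-6) = -65 - 0 = -65; M22 = (-11)·(-5) - 0·6 = 55 - 0 = 55; M33 = (-11)·13 - 16·(-8) = -143 - (-128) = -15; sum of minors = -25.
det A = (-11)·(13·(-5) - 0·(-6)) - 16·((-8)·(-5) - 0·6) + 0·((-8)·(-6) - 13·6) = (-11)·(-65) - 16·40 + 0·(-30) = 75.
So p(s) = det(sI - A) = s^3 + 3s^2 - 25s - 75.
Rational-root test: any integer root divides -75. Testing small divisors, s = -3 works: p(-3) = -27 + 27 + 75 + (-75) = 0, so (s + 3) is a factor.
Dividing, p(s) = (s + 3)(s^2 - 25).
Factor s^2 - 25: two numbers with sum 0 and product -25 are 5 and -5, so s^2 - 25 = (s - 5)(s + 5).
Hence p(s) = (s - 5) (s + 3) (s + 5), with roots -5, -3, 5.
At least one eigenvalue has non-negative real part, so the system is not asymptotically stable.

-5, -3, 5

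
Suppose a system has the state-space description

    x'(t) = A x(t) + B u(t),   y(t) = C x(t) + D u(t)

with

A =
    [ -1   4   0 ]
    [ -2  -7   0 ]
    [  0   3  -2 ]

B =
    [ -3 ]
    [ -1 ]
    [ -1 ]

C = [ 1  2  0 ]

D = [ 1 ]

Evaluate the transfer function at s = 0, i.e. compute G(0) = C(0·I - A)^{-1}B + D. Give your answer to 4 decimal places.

0.0000

G(0) = C(-A)^{-1}B + D = -C A^{-1} B + D.
det A = -30, so A^{-1} = (1/-30)·adj(A) = [[-7/15, -4/15, 0], [2/15, -1/15, 0], [1/5, -1/10, -1/2]]
A^{-1} B = [5/3, -1/3, 0]^T
C A^{-1} B = 1
G(0) = D - C A^{-1} B = 1 - (1) = 0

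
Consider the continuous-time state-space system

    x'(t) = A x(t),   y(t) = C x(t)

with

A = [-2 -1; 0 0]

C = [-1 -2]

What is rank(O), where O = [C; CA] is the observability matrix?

2

CA = [[2, 1]]
Observability matrix O = [C; CA] = [[-1, -2], [2, 1]]
det(O) = (-1)·1 - (-2)·2 = -1 - (-4) = 3 ≠ 0, so rank(O) = 2.
rank(O) = 2 = n, so the pair (A, C) is completely observable.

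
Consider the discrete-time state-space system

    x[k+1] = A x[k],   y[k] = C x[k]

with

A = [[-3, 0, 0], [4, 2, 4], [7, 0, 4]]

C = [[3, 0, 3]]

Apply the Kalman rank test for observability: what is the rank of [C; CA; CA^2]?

1

CA = [[12, 0, 12]]
CA^2 = [[48, 0, 48]]
Observability matrix O = [C; CA; CA^2] = [[3, 0, 3], [12, 0, 12], [48, 0, 48]]
Every row of O is a scalar multiple of row 1 = [3, 0, 3] (multipliers 1, 4, 16), so the rows span a one-dimensional space.
O ≠ 0, hence rank(O) = 1.
rank(O) = 1 < n = 3, so the pair (A, C) is not completely observable.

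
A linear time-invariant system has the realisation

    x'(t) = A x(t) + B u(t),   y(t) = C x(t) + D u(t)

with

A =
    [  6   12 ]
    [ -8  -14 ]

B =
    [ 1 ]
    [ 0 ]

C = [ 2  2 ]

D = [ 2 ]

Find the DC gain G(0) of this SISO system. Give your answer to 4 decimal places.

G(0) = C(-A)^{-1}B + D = -C A^{-1} B + D.
det A = 12, so A^{-1} = (1/12)·adj(A) = [[-7/6, -1], [2/3, 1/2]]
A^{-1} B = [-7/6, 2/3]^T
C A^{-1} B = -1
G(0) = D - C A^{-1} B = 2 - (-1) = 3

3.0000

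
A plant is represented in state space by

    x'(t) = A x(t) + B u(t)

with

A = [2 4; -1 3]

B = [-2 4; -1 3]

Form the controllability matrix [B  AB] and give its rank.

2

AB = [[-8, 20], [-1, 5]]
Controllability matrix C = [B  AB] = [[-2, 4, -8, 20], [-1, 3, -1, 5]]
Take the 2×2 submatrix of C formed by columns 1, 2: [[-2, 4], [-1, 3]]. Its determinant is (-2)·3 - 4·(-1) = -6 - (-4) = -2 ≠ 0.
So rank(C) ≥ 2; since C has 2 rows, rank(C) = 2.
rank(C) = 2 = n, so the pair (A, B) is completely controllable.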